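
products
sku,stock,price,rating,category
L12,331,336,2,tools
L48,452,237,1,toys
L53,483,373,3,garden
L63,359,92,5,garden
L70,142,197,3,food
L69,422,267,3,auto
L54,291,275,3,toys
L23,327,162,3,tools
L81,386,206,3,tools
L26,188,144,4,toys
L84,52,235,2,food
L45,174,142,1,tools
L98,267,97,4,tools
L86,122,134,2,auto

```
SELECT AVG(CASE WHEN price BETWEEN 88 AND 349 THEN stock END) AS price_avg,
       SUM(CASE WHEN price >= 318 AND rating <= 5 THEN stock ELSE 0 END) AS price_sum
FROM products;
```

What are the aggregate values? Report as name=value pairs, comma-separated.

price_avg=270.2307692308, price_sum=814

[price_avg: price BETWEEN 88 AND 349]
sku=L12: ✓ → 331
sku=L48: ✓ → 452
sku=L53: ✗
sku=L63: ✓ → 359
sku=L70: ✓ → 142
sku=L69: ✓ → 422
sku=L54: ✓ → 291
sku=L23: ✓ → 327
sku=L81: ✓ → 386
sku=L26: ✓ → 188
sku=L84: ✓ → 52
sku=L45: ✓ → 174
sku=L98: ✓ → 267
sku=L86: ✓ → 122
price_avg = (331 + 452 + 359 + 142 + 422 + 291 + 327 + 386 + 188 + 52 + 174 + 267 + 122) / 13 = 270.2307692308
—
[price_sum: price >= 318 AND rating <= 5]
sku=L12: ✓ → 331
sku=L48: ✗
sku=L53: ✓ → 483
sku=L63: ✗
sku=L70: ✗
sku=L69: ✗
sku=L54: ✗
sku=L23: ✗
sku=L81: ✗
sku=L26: ✗
sku=L84: ✗
sku=L45: ✗
sku=L98: ✗
sku=L86: ✗
price_sum = 331 + 483 = 814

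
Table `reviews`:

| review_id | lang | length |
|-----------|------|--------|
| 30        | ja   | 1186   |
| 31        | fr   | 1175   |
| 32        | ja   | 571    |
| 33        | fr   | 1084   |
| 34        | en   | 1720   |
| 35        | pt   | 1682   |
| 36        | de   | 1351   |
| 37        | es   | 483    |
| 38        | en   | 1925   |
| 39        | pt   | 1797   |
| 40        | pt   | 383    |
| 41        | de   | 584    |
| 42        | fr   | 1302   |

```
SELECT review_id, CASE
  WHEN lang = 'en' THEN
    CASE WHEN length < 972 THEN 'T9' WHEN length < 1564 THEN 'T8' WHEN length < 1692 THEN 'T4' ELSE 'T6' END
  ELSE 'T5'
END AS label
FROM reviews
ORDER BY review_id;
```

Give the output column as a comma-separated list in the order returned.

T5, T5, T5, T5, T6, T5, T5, T5, T6, T5, T5, T5, T5

review_id=30: lang='ja' → outer ELSE → T5
review_id=31: lang='fr' → outer ELSE → T5
review_id=32: lang='ja' → outer ELSE → T5
review_id=33: lang='fr' → outer ELSE → T5
review_id=34: lang='en' → inner[ELSE] → T6
review_id=35: lang='pt' → outer ELSE → T5
review_id=36: lang='de' → outer ELSE → T5
review_id=37: lang='es' → outer ELSE → T5
review_id=38: lang='en' → inner[ELSE] → T6
review_id=39: lang='pt' → outer ELSE → T5
review_id=40: lang='pt' → outer ELSE → T5
review_id=41: lang='de' → outer ELSE → T5
review_id=42: lang='fr' → outer ELSE → T5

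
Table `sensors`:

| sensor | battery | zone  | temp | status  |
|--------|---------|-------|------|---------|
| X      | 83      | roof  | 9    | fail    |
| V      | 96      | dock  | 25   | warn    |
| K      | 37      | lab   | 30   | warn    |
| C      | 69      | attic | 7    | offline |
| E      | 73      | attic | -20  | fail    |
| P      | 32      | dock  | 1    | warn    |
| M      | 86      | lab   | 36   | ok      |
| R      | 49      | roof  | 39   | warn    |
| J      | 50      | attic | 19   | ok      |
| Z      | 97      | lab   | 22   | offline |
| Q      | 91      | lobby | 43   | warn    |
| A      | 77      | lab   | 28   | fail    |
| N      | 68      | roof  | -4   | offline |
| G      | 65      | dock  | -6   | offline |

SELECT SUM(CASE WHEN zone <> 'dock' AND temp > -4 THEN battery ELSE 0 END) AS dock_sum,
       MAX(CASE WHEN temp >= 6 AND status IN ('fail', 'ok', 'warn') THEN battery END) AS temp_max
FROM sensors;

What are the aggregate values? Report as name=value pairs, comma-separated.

dock_sum=639, temp_max=96

[dock_sum: zone <> 'dock' AND temp > -4]
sensor=X: ✓ → 83
sensor=V: ✗
sensor=K: ✓ → 37
sensor=C: ✓ → 69
sensor=E: ✗
sensor=P: ✗
sensor=M: ✓ → 86
sensor=R: ✓ → 49
sensor=J: ✓ → 50
sensor=Z: ✓ → 97
sensor=Q: ✓ → 91
sensor=A: ✓ → 77
sensor=N: ✗
sensor=G: ✗
dock_sum = 83 + 37 + 69 + 86 + 49 + 50 + 97 + 91 + 77 = 639
—
[temp_max: temp >= 6 AND status IN ('fail', 'ok', 'warn')]
sensor=X: ✓ → 83
sensor=V: ✓ → 96
sensor=K: ✓ → 37
sensor=C: ✗
sensor=E: ✗
sensor=P: ✗
sensor=M: ✓ → 86
sensor=R: ✓ → 49
sensor=J: ✓ → 50
sensor=Z: ✗
sensor=Q: ✓ → 91
sensor=A: ✓ → 77
sensor=N: ✗
sensor=G: ✗
temp_max = MAX(83, 96, 37, 86, 49, 50, 91, 77) = 96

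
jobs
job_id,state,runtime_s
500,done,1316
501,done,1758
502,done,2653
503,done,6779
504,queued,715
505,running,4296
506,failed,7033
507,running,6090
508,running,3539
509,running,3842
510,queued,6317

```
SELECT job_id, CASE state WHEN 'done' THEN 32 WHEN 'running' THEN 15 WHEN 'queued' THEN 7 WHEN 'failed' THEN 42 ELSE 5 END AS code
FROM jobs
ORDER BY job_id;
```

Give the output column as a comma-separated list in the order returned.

job_id=500: state='done' → 32
job_id=501: state='done' → 32
job_id=502: state='done' → 32
job_id=503: state='done' → 32
job_id=504: state='queued' → 7
job_id=505: state='running' → 15
job_id=506: state='failed' → 42
job_id=507: state='running' → 15
job_id=508: state='running' → 15
job_id=509: state='running' → 15
job_id=510: state='queued' → 7

32, 32, 32, 32, 7, 15, 42, 15, 15, 15, 7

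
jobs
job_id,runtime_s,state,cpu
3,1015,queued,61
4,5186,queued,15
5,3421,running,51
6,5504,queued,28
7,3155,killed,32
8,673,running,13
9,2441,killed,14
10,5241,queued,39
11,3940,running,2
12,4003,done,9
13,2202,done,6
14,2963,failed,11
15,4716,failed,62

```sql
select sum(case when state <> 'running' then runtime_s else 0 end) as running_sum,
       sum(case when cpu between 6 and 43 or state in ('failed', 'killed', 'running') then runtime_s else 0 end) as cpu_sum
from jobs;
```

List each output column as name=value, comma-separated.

running_sum=36426, cpu_sum=43445

[running_sum: state <> 'running']
job_id=3: ✓ → 1015
job_id=4: ✓ → 5186
job_id=5: ✗
job_id=6: ✓ → 5504
job_id=7: ✓ → 3155
job_id=8: ✗
job_id=9: ✓ → 2441
job_id=10: ✓ → 5241
job_id=11: ✗
job_id=12: ✓ → 4003
job_id=13: ✓ → 2202
job_id=14: ✓ → 2963
job_id=15: ✓ → 4716
running_sum = 1015 + 5186 + 5504 + 3155 + 2441 + 5241 + 4003 + 2202 + 2963 + 4716 = 36426
—
[cpu_sum: cpu between 6 and 43 or state in ('failed', 'killed', 'running')]
job_id=3: ✗
job_id=4: ✓ → 5186
job_id=5: ✓ → 3421
job_id=6: ✓ → 5504
job_id=7: ✓ → 3155
job_id=8: ✓ → 673
job_id=9: ✓ → 2441
job_id=10: ✓ → 5241
job_id=11: ✓ → 3940
job_id=12: ✓ → 4003
job_id=13: ✓ → 2202
job_id=14: ✓ → 2963
job_id=15: ✓ → 4716
cpu_sum = 5186 + 3421 + 5504 + 3155 + 673 + 2441 + 5241 + 3940 + 4003 + 2202 + 2963 + 4716 = 43445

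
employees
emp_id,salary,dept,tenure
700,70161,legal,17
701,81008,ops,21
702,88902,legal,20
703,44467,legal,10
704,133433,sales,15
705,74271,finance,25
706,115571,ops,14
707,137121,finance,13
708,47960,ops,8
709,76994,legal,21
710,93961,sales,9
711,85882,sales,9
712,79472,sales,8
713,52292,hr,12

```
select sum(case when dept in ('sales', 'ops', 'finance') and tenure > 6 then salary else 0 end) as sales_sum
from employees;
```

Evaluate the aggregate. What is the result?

emp_id=700: ✗
emp_id=701: ✓ → 81008
emp_id=702: ✗
emp_id=703: ✗
emp_id=704: ✓ → 133433
emp_id=705: ✓ → 74271
emp_id=706: ✓ → 115571
emp_id=707: ✓ → 137121
emp_id=708: ✓ → 47960
emp_id=709: ✗
emp_id=710: ✓ → 93961
emp_id=711: ✓ → 85882
emp_id=712: ✓ → 79472
emp_id=713: ✗
sales_sum = 81008 + 133433 + 74271 + 115571 + 137121 + 47960 + 93961 + 85882 + 79472 = 848679

848679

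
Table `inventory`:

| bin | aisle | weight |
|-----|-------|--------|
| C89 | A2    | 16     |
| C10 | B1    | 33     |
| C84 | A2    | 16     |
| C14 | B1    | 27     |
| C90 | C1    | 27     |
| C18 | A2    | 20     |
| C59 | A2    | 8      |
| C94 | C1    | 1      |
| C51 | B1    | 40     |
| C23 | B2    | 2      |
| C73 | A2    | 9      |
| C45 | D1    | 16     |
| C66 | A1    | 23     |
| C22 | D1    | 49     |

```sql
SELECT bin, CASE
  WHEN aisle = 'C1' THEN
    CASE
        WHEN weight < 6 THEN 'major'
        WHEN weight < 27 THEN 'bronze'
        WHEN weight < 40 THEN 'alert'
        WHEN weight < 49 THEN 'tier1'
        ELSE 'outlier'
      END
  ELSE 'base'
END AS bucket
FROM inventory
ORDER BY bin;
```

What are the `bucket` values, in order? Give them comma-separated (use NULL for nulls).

bin=C10: aisle='B1' → outer ELSE → base
bin=C14: aisle='B1' → outer ELSE → base
bin=C18: aisle='A2' → outer ELSE → base
bin=C22: aisle='D1' → outer ELSE → base
bin=C23: aisle='B2' → outer ELSE → base
bin=C45: aisle='D1' → outer ELSE → base
bin=C51: aisle='B1' → outer ELSE → base
bin=C59: aisle='A2' → outer ELSE → base
bin=C66: aisle='A1' → outer ELSE → base
bin=C73: aisle='A2' → outer ELSE → base
bin=C84: aisle='A2' → outer ELSE → base
bin=C89: aisle='A2' → outer ELSE → base
bin=C90: aisle='C1' → inner[weight < 40] → alert
bin=C94: aisle='C1' → inner[weight < 6] → major

base, base, base, base, base, base, base, base, base, base, base, base, alert, major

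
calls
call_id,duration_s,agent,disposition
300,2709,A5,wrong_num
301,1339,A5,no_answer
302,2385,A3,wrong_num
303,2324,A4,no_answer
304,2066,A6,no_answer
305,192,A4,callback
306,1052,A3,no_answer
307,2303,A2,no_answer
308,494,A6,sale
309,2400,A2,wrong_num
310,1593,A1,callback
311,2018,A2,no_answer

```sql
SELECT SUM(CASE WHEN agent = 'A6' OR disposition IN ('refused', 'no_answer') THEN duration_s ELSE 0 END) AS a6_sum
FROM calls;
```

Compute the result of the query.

11596

call_id=300: ✗
call_id=301: ✓ → 1339
call_id=302: ✗
call_id=303: ✓ → 2324
call_id=304: ✓ → 2066
call_id=305: ✗
call_id=306: ✓ → 1052
call_id=307: ✓ → 2303
call_id=308: ✓ → 494
call_id=309: ✗
call_id=310: ✗
call_id=311: ✓ → 2018
a6_sum = 1339 + 2324 + 2066 + 1052 + 2303 + 494 + 2018 = 11596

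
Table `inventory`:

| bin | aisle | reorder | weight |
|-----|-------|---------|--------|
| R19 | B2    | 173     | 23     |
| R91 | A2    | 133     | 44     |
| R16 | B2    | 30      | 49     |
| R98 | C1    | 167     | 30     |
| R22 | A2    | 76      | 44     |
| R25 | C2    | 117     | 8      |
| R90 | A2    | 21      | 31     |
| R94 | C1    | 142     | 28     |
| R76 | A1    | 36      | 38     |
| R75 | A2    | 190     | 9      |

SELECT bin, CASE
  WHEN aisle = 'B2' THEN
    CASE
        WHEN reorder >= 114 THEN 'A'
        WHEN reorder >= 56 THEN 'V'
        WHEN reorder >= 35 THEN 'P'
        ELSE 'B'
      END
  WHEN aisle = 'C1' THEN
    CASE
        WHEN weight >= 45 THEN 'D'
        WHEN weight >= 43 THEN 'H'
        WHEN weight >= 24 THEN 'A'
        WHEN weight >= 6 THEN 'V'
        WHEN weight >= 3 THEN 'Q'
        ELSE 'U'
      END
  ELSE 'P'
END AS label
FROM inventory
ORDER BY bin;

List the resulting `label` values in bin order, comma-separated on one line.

bin=R16: aisle='B2' → inner[ELSE] → B
bin=R19: aisle='B2' → inner[reorder >= 114] → A
bin=R22: aisle='A2' → outer ELSE → P
bin=R25: aisle='C2' → outer ELSE → P
bin=R75: aisle='A2' → outer ELSE → P
bin=R76: aisle='A1' → outer ELSE → P
bin=R90: aisle='A2' → outer ELSE → P
bin=R91: aisle='A2' → outer ELSE → P
bin=R94: aisle='C1' → inner[weight >= 24] → A
bin=R98: aisle='C1' → inner[weight >= 24] → A

B, A, P, P, P, P, P, P, A, A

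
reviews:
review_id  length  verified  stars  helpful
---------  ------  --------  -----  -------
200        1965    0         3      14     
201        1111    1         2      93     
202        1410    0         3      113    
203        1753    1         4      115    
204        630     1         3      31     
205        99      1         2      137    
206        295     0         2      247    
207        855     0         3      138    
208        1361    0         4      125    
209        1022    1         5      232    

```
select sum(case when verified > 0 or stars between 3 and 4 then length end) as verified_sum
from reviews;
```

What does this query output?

review_id=200: ✓ → 1965
review_id=201: ✓ → 1111
review_id=202: ✓ → 1410
review_id=203: ✓ → 1753
review_id=204: ✓ → 630
review_id=205: ✓ → 99
review_id=206: ✗
review_id=207: ✓ → 855
review_id=208: ✓ → 1361
review_id=209: ✓ → 1022
verified_sum = 1965 + 1111 + 1410 + 1753 + 630 + 99 + 855 + 1361 + 1022 = 10206

10206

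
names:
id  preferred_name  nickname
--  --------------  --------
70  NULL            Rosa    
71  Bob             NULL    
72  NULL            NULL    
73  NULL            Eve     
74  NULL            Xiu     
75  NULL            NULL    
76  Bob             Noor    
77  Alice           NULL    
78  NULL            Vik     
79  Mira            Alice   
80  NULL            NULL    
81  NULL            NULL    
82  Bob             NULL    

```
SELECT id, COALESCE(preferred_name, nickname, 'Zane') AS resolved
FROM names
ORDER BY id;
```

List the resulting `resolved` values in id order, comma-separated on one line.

Rosa, Bob, Zane, Eve, Xiu, Zane, Bob, Alice, Vik, Mira, Zane, Zane, Bob

id=70: preferred_name=NULL, nickname=Rosa → Rosa
id=71: preferred_name=Bob → Bob
id=72: preferred_name=NULL, nickname=NULL, → literal Zane → Zane
id=73: preferred_name=NULL, nickname=Eve → Eve
id=74: preferred_name=NULL, nickname=Xiu → Xiu
id=75: preferred_name=NULL, nickname=NULL, → literal Zane → Zane
id=76: preferred_name=Bob → Bob
id=77: preferred_name=Alice → Alice
id=78: preferred_name=NULL, nickname=Vik → Vik
id=79: preferred_name=Mira → Mira
id=80: preferred_name=NULL, nickname=NULL, → literal Zane → Zane
id=81: preferred_name=NULL, nickname=NULL, → literal Zane → Zane
id=82: preferred_name=Bob → Bob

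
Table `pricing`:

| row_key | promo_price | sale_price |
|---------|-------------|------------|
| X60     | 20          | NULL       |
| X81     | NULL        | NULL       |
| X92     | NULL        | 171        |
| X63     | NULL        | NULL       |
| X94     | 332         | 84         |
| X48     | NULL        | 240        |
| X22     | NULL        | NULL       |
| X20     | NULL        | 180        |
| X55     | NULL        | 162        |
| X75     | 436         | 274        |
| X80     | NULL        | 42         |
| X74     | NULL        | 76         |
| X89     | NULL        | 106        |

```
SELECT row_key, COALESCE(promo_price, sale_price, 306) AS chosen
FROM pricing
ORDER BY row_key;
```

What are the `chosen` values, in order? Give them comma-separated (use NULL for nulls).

180, 306, 240, 162, 20, 306, 76, 436, 42, 306, 106, 171, 332

row_key=X20: promo_price=NULL, sale_price=180 → 180
row_key=X22: promo_price=NULL, sale_price=NULL, → literal 306 → 306
row_key=X48: promo_price=NULL, sale_price=240 → 240
row_key=X55: promo_price=NULL, sale_price=162 → 162
row_key=X60: promo_price=20 → 20
row_key=X63: promo_price=NULL, sale_price=NULL, → literal 306 → 306
row_key=X74: promo_price=NULL, sale_price=76 → 76
row_key=X75: promo_price=436 → 436
row_key=X80: promo_price=NULL, sale_price=42 → 42
row_key=X81: promo_price=NULL, sale_price=NULL, → literal 306 → 306
row_key=X89: promo_price=NULL, sale_price=106 → 106
row_key=X92: promo_price=NULL, sale_price=171 → 171
row_key=X94: promo_price=332 → 332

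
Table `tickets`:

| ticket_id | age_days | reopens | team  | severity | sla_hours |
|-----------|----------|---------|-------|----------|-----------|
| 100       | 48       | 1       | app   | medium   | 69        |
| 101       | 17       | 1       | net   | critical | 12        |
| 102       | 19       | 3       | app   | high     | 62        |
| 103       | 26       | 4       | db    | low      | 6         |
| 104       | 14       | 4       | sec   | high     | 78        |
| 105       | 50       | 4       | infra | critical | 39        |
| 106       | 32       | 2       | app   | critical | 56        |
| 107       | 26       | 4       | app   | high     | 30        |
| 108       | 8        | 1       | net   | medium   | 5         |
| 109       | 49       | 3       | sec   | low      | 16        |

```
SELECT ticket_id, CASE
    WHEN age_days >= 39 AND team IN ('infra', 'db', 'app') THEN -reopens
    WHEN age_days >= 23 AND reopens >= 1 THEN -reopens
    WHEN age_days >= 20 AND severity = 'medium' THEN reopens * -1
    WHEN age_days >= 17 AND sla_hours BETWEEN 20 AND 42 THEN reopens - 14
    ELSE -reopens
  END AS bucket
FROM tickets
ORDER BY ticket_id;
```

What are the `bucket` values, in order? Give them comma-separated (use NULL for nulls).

ticket_id=100: age_days >= 39 AND team IN ('infra', 'db', 'app') → -1
ticket_id=101: ELSE → -1
ticket_id=102: ELSE → -3
ticket_id=103: age_days >= 23 AND reopens >= 1 → -4
ticket_id=104: ELSE → -4
ticket_id=105: age_days >= 39 AND team IN ('infra', 'db', 'app') → -4
ticket_id=106: age_days >= 23 AND reopens >= 1 → -2
ticket_id=107: age_days >= 23 AND reopens >= 1 → -4
ticket_id=108: ELSE → -1
ticket_id=109: age_days >= 23 AND reopens >= 1 → -3

-1, -1, -3, -4, -4, -4, -2, -4, -1, -3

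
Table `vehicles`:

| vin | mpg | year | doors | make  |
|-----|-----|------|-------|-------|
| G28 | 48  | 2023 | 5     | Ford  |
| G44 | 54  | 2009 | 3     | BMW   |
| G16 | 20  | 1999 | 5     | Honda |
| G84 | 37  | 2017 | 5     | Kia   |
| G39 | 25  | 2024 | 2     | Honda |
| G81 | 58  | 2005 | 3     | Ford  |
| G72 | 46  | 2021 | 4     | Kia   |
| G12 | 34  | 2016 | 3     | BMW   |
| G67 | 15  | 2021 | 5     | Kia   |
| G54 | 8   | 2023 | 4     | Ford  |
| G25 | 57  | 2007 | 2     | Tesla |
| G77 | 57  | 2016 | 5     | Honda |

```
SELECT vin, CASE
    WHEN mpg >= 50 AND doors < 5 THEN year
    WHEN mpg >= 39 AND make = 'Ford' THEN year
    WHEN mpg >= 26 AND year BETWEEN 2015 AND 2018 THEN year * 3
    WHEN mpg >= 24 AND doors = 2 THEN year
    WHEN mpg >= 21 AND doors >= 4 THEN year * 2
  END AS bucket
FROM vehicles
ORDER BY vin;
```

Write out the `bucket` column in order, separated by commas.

6048, NULL, 2007, 2023, 2024, 2009, NULL, NULL, 4042, 6048, 2005, 6051

vin=G12: mpg >= 26 AND year BETWEEN 2015 AND 2018 → 6048
vin=G16: (no match → NULL) → NULL
vin=G25: mpg >= 50 AND doors < 5 → 2007
vin=G28: mpg >= 39 AND make = 'Ford' → 2023
vin=G39: mpg >= 24 AND doors = 2 → 2024
vin=G44: mpg >= 50 AND doors < 5 → 2009
vin=G54: (no match → NULL) → NULL
vin=G67: (no match → NULL) → NULL
vin=G72: mpg >= 21 AND doors >= 4 → 4042
vin=G77: mpg >= 26 AND year BETWEEN 2015 AND 2018 → 6048
vin=G81: mpg >= 50 AND doors < 5 → 2005
vin=G84: mpg >= 26 AND year BETWEEN 2015 AND 2018 → 6051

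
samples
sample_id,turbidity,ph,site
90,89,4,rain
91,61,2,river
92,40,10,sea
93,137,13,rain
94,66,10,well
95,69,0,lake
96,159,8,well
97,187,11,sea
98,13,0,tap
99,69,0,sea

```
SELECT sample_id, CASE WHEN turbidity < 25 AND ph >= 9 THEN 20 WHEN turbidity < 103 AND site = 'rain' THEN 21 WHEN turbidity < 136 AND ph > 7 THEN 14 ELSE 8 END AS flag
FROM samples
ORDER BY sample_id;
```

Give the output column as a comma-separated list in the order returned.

21, 8, 14, 8, 14, 8, 8, 8, 8, 8

sample_id=90: turbidity < 103 AND site = 'rain' → 21
sample_id=91: ELSE → 8
sample_id=92: turbidity < 136 AND ph > 7 → 14
sample_id=93: ELSE → 8
sample_id=94: turbidity < 136 AND ph > 7 → 14
sample_id=95: ELSE → 8
sample_id=96: ELSE → 8
sample_id=97: ELSE → 8
sample_id=98: ELSE → 8
sample_id=99: ELSE → 8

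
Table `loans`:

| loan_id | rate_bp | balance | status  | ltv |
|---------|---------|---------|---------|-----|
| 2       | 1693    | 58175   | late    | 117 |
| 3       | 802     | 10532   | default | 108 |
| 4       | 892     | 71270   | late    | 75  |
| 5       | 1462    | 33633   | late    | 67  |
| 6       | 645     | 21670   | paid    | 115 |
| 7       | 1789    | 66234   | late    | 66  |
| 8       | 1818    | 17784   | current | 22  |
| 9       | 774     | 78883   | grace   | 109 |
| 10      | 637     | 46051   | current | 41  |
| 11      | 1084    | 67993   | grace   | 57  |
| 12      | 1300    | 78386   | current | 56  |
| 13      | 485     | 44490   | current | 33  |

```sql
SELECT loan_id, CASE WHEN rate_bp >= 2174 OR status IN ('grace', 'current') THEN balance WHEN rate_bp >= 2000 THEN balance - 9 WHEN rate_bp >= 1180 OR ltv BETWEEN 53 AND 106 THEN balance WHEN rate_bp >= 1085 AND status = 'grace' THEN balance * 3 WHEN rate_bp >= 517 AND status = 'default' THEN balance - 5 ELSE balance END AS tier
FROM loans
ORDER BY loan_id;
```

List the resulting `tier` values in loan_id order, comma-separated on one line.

loan_id=2: rate_bp >= 1180 OR ltv BETWEEN 53 AND 106 → 58175
loan_id=3: rate_bp >= 517 AND status = 'default' → 10527
loan_id=4: rate_bp >= 1180 OR ltv BETWEEN 53 AND 106 → 71270
loan_id=5: rate_bp >= 1180 OR ltv BETWEEN 53 AND 106 → 33633
loan_id=6: ELSE → 21670
loan_id=7: rate_bp >= 1180 OR ltv BETWEEN 53 AND 106 → 66234
loan_id=8: rate_bp >= 2174 OR status IN ('grace', 'current') → 17784
loan_id=9: rate_bp >= 2174 OR status IN ('grace', 'current') → 78883
loan_id=10: rate_bp >= 2174 OR status IN ('grace', 'current') → 46051
loan_id=11: rate_bp >= 2174 OR status IN ('grace', 'current') → 67993
loan_id=12: rate_bp >= 2174 OR status IN ('grace', 'current') → 78386
loan_id=13: rate_bp >= 2174 OR status IN ('grace', 'current') → 44490

58175, 10527, 71270, 33633, 21670, 66234, 17784, 78883, 46051, 67993, 78386, 44490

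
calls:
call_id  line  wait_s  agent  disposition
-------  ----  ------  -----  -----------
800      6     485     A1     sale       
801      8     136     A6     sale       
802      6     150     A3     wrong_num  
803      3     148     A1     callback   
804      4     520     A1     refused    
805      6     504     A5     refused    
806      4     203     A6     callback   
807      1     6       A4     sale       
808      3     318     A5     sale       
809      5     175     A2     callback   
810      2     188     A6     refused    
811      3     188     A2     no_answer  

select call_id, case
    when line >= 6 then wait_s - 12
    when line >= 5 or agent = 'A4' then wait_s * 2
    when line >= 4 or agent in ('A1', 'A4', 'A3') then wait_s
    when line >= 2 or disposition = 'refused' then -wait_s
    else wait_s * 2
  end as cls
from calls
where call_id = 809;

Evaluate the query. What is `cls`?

call_id = 809: line=5, wait_s=175, agent=A2, disposition=callback.
line >= 6 → false
line >= 5 or agent = 'A4' → true → 350

350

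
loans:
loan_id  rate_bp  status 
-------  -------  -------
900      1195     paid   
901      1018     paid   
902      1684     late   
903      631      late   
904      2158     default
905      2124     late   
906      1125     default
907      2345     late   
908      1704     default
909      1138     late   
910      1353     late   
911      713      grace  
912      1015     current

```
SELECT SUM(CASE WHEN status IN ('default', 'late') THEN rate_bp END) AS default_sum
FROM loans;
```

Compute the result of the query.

14262

loan_id=900: ✗
loan_id=901: ✗
loan_id=902: ✓ → 1684
loan_id=903: ✓ → 631
loan_id=904: ✓ → 2158
loan_id=905: ✓ → 2124
loan_id=906: ✓ → 1125
loan_id=907: ✓ → 2345
loan_id=908: ✓ → 1704
loan_id=909: ✓ → 1138
loan_id=910: ✓ → 1353
loan_id=911: ✗
loan_id=912: ✗
default_sum = 1684 + 631 + 2158 + 2124 + 1125 + 2345 + 1704 + 1138 + 1353 = 14262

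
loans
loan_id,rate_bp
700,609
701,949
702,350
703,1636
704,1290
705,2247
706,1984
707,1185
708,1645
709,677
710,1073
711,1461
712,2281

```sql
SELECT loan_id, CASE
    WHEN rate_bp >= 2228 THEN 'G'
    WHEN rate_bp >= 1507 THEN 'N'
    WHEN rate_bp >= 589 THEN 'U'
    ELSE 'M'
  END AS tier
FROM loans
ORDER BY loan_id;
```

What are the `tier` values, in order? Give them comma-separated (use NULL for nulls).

U, U, M, N, U, G, N, U, N, U, U, U, G

loan_id=700: rate_bp >= 589 → U
loan_id=701: rate_bp >= 589 → U
loan_id=702: ELSE → M
loan_id=703: rate_bp >= 1507 → N
loan_id=704: rate_bp >= 589 → U
loan_id=705: rate_bp >= 2228 → G
loan_id=706: rate_bp >= 1507 → N
loan_id=707: rate_bp >= 589 → U
loan_id=708: rate_bp >= 1507 → N
loan_id=709: rate_bp >= 589 → U
loan_id=710: rate_bp >= 589 → U
loan_id=711: rate_bp >= 589 → U
loan_id=712: rate_bp >= 2228 → G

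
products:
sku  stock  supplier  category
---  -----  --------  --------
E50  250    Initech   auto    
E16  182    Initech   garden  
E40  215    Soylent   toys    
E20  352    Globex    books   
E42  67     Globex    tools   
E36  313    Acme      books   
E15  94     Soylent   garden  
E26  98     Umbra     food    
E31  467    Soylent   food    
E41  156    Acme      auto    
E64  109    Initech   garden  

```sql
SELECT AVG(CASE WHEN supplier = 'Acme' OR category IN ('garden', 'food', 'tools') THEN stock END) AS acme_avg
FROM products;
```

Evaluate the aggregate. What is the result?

sku=E50: ✗
sku=E16: ✓ → 182
sku=E40: ✗
sku=E20: ✗
sku=E42: ✓ → 67
sku=E36: ✓ → 313
sku=E15: ✓ → 94
sku=E26: ✓ → 98
sku=E31: ✓ → 467
sku=E41: ✓ → 156
sku=E64: ✓ → 109
acme_avg = (182 + 67 + 313 + 94 + 98 + 467 + 156 + 109) / 8 = 185.75

185.75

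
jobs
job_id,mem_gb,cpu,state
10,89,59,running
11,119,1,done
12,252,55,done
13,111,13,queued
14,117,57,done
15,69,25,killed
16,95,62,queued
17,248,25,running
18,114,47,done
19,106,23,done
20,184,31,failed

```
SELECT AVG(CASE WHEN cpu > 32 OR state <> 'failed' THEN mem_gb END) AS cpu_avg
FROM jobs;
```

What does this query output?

132

job_id=10: ✓ → 89
job_id=11: ✓ → 119
job_id=12: ✓ → 252
job_id=13: ✓ → 111
job_id=14: ✓ → 117
job_id=15: ✓ → 69
job_id=16: ✓ → 95
job_id=17: ✓ → 248
job_id=18: ✓ → 114
job_id=19: ✓ → 106
job_id=20: ✗
cpu_avg = (89 + 119 + 252 + 111 + 117 + 69 + 95 + 248 + 114 + 106) / 10 = 132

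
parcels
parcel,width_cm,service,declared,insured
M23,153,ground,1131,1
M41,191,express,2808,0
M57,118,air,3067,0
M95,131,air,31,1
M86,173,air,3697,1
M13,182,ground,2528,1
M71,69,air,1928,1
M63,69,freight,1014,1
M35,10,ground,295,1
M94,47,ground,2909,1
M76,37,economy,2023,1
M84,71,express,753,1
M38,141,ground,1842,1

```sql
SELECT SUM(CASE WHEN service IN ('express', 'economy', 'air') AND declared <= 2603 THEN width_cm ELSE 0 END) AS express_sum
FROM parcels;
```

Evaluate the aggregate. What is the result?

308

parcel=M23: ✗
parcel=M41: ✗
parcel=M57: ✗
parcel=M95: ✓ → 131
parcel=M86: ✗
parcel=M13: ✗
parcel=M71: ✓ → 69
parcel=M63: ✗
parcel=M35: ✗
parcel=M94: ✗
parcel=M76: ✓ → 37
parcel=M84: ✓ → 71
parcel=M38: ✗
express_sum = 131 + 69 + 37 + 71 = 308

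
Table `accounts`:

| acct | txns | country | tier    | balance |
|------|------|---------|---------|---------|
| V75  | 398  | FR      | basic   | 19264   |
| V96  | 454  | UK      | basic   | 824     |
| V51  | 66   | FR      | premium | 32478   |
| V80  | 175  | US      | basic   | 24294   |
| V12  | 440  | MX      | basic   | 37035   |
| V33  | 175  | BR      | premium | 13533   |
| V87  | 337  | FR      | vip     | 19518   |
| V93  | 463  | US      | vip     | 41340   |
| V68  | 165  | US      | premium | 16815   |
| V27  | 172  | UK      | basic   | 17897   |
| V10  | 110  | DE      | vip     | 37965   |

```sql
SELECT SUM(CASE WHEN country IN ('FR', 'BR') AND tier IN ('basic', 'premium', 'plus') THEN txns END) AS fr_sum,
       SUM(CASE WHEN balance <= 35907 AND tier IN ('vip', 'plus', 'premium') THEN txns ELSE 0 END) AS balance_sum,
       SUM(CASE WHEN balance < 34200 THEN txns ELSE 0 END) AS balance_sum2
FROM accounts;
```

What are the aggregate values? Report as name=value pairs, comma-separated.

[fr_sum: country IN ('FR', 'BR') AND tier IN ('basic', 'premium', 'plus')]
acct=V75: ✓ → 398
acct=V96: ✗
acct=V51: ✓ → 66
acct=V80: ✗
acct=V12: ✗
acct=V33: ✓ → 175
acct=V87: ✗
acct=V93: ✗
acct=V68: ✗
acct=V27: ✗
acct=V10: ✗
fr_sum = 398 + 66 + 175 = 639
—
[balance_sum: balance <= 35907 AND tier IN ('vip', 'plus', 'premium')]
acct=V75: ✗
acct=V96: ✗
acct=V51: ✓ → 66
acct=V80: ✗
acct=V12: ✗
acct=V33: ✓ → 175
acct=V87: ✓ → 337
acct=V93: ✗
acct=V68: ✓ → 165
acct=V27: ✗
acct=V10: ✗
balance_sum = 66 + 175 + 337 + 165 = 743
—
[balance_sum2: balance < 34200]
acct=V75: ✓ → 398
acct=V96: ✓ → 454
acct=V51: ✓ → 66
acct=V80: ✓ → 175
acct=V12: ✗
acct=V33: ✓ → 175
acct=V87: ✓ → 337
acct=V93: ✗
acct=V68: ✓ → 165
acct=V27: ✓ → 172
acct=V10: ✗
balance_sum2 = 398 + 454 + 66 + 175 + 175 + 337 + 165 + 172 = 1942

fr_sum=639, balance_sum=743, balance_sum2=1942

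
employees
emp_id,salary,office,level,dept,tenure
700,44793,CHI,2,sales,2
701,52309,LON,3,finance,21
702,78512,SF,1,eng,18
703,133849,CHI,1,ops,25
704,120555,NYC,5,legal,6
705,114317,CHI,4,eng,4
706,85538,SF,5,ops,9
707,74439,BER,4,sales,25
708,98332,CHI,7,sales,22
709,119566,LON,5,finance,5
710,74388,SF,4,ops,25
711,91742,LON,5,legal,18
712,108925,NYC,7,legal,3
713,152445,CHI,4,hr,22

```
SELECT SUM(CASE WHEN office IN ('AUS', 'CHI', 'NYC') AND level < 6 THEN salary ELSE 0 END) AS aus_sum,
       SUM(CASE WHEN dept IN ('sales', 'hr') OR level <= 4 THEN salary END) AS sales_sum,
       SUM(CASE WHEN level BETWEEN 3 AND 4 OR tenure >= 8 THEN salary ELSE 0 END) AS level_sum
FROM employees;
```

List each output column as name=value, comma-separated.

aus_sum=565959, sales_sum=823384, level_sum=955871

[aus_sum: office IN ('AUS', 'CHI', 'NYC') AND level < 6]
emp_id=700: ✓ → 44793
emp_id=701: ✗
emp_id=702: ✗
emp_id=703: ✓ → 133849
emp_id=704: ✓ → 120555
emp_id=705: ✓ → 114317
emp_id=706: ✗
emp_id=707: ✗
emp_id=708: ✗
emp_id=709: ✗
emp_id=710: ✗
emp_id=711: ✗
emp_id=712: ✗
emp_id=713: ✓ → 152445
aus_sum = 44793 + 133849 + 120555 + 114317 + 152445 = 565959
—
[sales_sum: dept IN ('sales', 'hr') OR level <= 4]
emp_id=700: ✓ → 44793
emp_id=701: ✓ → 52309
emp_id=702: ✓ → 78512
emp_id=703: ✓ → 133849
emp_id=704: ✗
emp_id=705: ✓ → 114317
emp_id=706: ✗
emp_id=707: ✓ → 74439
emp_id=708: ✓ → 98332
emp_id=709: ✗
emp_id=710: ✓ → 74388
emp_id=711: ✗
emp_id=712: ✗
emp_id=713: ✓ → 152445
sales_sum = 44793 + 52309 + 78512 + 133849 + 114317 + 74439 + 98332 + 74388 + 152445 = 823384
—
[level_sum: level BETWEEN 3 AND 4 OR tenure >= 8]
emp_id=700: ✗
emp_id=701: ✓ → 52309
emp_id=702: ✓ → 78512
emp_id=703: ✓ → 133849
emp_id=704: ✗
emp_id=705: ✓ → 114317
emp_id=706: ✓ → 85538
emp_id=707: ✓ → 74439
emp_id=708: ✓ → 98332
emp_id=709: ✗
emp_id=710: ✓ → 74388
emp_id=711: ✓ → 91742
emp_id=712: ✗
emp_id=713: ✓ → 152445
level_sum = 52309 + 78512 + 133849 + 114317 + 85538 + 74439 + 98332 + 74388 + 91742 + 152445 = 955871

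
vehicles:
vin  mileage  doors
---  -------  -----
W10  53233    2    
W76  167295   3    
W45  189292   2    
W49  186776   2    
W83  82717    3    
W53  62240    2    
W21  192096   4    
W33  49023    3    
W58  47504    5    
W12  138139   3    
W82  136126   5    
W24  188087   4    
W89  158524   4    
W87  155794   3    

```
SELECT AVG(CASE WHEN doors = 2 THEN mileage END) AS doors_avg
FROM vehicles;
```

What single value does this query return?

vin=W10: ✓ → 53233
vin=W76: ✗
vin=W45: ✓ → 189292
vin=W49: ✓ → 186776
vin=W83: ✗
vin=W53: ✓ → 62240
vin=W21: ✗
vin=W33: ✗
vin=W58: ✗
vin=W12: ✗
vin=W82: ✗
vin=W24: ✗
vin=W89: ✗
vin=W87: ✗
doors_avg = (53233 + 189292 + 186776 + 62240) / 4 = 122885.25

122885.25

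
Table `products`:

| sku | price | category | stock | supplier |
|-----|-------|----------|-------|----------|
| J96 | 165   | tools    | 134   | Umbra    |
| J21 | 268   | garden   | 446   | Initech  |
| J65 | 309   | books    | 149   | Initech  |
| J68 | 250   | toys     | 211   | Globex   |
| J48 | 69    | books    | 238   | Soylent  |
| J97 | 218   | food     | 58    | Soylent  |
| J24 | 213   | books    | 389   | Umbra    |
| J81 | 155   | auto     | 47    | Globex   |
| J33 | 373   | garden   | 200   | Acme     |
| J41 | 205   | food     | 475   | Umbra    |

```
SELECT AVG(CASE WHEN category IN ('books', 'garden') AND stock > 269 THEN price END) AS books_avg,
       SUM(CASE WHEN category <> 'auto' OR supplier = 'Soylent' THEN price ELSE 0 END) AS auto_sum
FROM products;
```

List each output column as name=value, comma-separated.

[books_avg: category IN ('books', 'garden') AND stock > 269]
sku=J96: ✗
sku=J21: ✓ → 268
sku=J65: ✗
sku=J68: ✗
sku=J48: ✗
sku=J97: ✗
sku=J24: ✓ → 213
sku=J81: ✗
sku=J33: ✗
sku=J41: ✗
books_avg = (268 + 213) / 2 = 240.5
—
[auto_sum: category <> 'auto' OR supplier = 'Soylent']
sku=J96: ✓ → 165
sku=J21: ✓ → 268
sku=J65: ✓ → 309
sku=J68: ✓ → 250
sku=J48: ✓ → 69
sku=J97: ✓ → 218
sku=J24: ✓ → 213
sku=J81: ✗
sku=J33: ✓ → 373
sku=J41: ✓ → 205
auto_sum = 165 + 268 + 309 + 250 + 69 + 218 + 213 + 373 + 205 = 2070

books_avg=240.5, auto_sum=2070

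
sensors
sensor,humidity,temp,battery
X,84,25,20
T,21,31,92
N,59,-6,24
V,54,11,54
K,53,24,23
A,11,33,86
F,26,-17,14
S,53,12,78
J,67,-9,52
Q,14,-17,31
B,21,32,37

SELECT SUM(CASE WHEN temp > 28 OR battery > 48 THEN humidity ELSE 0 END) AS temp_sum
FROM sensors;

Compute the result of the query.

sensor=X: ✗
sensor=T: ✓ → 21
sensor=N: ✗
sensor=V: ✓ → 54
sensor=K: ✗
sensor=A: ✓ → 11
sensor=F: ✗
sensor=S: ✓ → 53
sensor=J: ✓ → 67
sensor=Q: ✗
sensor=B: ✓ → 21
temp_sum = 21 + 54 + 11 + 53 + 67 + 21 = 227

227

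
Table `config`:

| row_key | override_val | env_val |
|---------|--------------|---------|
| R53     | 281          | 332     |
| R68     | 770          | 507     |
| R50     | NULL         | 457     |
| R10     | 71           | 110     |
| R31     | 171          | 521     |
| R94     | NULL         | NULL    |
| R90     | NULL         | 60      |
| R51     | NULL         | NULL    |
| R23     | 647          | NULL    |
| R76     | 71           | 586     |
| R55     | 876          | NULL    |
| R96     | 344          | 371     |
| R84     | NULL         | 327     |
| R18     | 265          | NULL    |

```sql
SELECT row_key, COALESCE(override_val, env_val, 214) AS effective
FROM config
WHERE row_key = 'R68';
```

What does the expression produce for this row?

row_key = R68: override_val=770, env_val=507.
override_val=770 → 770

770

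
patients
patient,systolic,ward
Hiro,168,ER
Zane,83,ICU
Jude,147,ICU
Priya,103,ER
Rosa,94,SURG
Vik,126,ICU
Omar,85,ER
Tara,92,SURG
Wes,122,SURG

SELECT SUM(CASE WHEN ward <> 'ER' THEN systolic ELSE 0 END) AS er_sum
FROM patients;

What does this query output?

664

patient=Hiro: ✗
patient=Zane: ✓ → 83
patient=Jude: ✓ → 147
patient=Priya: ✗
patient=Rosa: ✓ → 94
patient=Vik: ✓ → 126
patient=Omar: ✗
patient=Tara: ✓ → 92
patient=Wes: ✓ → 122
er_sum = 83 + 147 + 94 + 126 + 92 + 122 = 664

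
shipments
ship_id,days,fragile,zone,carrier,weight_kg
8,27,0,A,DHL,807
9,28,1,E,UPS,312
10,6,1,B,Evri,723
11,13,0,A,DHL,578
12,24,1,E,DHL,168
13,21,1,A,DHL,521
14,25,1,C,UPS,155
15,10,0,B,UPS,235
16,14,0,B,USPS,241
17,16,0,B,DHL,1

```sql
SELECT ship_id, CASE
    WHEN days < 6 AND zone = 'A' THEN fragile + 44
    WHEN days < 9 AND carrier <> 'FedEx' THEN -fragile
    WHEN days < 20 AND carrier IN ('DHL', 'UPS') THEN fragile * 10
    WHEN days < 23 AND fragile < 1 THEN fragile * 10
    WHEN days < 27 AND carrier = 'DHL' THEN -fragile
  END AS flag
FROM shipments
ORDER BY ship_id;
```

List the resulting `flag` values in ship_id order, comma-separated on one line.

NULL, NULL, -1, 0, -1, -1, NULL, 0, 0, 0

ship_id=8: (no match → NULL) → NULL
ship_id=9: (no match → NULL) → NULL
ship_id=10: days < 9 AND carrier <> 'FedEx' → -1
ship_id=11: days < 20 AND carrier IN ('DHL', 'UPS') → 0
ship_id=12: days < 27 AND carrier = 'DHL' → -1
ship_id=13: days < 27 AND carrier = 'DHL' → -1
ship_id=14: (no match → NULL) → NULL
ship_id=15: days < 20 AND carrier IN ('DHL', 'UPS') → 0
ship_id=16: days < 23 AND fragile < 1 → 0
ship_id=17: days < 20 AND carrier IN ('DHL', 'UPS') → 0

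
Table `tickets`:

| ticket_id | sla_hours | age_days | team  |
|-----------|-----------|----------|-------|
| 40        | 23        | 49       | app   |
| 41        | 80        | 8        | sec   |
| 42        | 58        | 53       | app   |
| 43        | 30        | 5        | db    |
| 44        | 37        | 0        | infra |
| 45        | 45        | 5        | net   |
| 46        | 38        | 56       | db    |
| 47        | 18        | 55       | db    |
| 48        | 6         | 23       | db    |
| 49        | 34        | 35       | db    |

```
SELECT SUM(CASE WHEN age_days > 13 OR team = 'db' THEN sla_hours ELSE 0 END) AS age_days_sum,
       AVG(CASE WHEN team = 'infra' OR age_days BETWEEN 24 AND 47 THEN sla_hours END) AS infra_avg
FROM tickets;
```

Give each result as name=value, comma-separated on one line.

age_days_sum=207, infra_avg=35.5

[age_days_sum: age_days > 13 OR team = 'db']
ticket_id=40: ✓ → 23
ticket_id=41: ✗
ticket_id=42: ✓ → 58
ticket_id=43: ✓ → 30
ticket_id=44: ✗
ticket_id=45: ✗
ticket_id=46: ✓ → 38
ticket_id=47: ✓ → 18
ticket_id=48: ✓ → 6
ticket_id=49: ✓ → 34
age_days_sum = 23 + 58 + 30 + 38 + 18 + 6 + 34 = 207
—
[infra_avg: team = 'infra' OR age_days BETWEEN 24 AND 47]
ticket_id=40: ✗
ticket_id=41: ✗
ticket_id=42: ✗
ticket_id=43: ✗
ticket_id=44: ✓ → 37
ticket_id=45: ✗
ticket_id=46: ✗
ticket_id=47: ✗
ticket_id=48: ✗
ticket_id=49: ✓ → 34
infra_avg = (37 + 34) / 2 = 35.5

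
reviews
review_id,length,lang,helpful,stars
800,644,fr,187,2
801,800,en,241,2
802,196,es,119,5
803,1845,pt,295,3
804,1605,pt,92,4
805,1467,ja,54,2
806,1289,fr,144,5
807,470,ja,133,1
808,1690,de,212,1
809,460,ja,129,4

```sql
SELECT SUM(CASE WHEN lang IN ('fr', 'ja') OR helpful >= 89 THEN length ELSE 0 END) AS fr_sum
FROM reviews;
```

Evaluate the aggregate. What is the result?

10466

review_id=800: ✓ → 644
review_id=801: ✓ → 800
review_id=802: ✓ → 196
review_id=803: ✓ → 1845
review_id=804: ✓ → 1605
review_id=805: ✓ → 1467
review_id=806: ✓ → 1289
review_id=807: ✓ → 470
review_id=808: ✓ → 1690
review_id=809: ✓ → 460
fr_sum = 644 + 800 + 196 + 1845 + 1605 + 1467 + 1289 + 470 + 1690 + 460 = 10466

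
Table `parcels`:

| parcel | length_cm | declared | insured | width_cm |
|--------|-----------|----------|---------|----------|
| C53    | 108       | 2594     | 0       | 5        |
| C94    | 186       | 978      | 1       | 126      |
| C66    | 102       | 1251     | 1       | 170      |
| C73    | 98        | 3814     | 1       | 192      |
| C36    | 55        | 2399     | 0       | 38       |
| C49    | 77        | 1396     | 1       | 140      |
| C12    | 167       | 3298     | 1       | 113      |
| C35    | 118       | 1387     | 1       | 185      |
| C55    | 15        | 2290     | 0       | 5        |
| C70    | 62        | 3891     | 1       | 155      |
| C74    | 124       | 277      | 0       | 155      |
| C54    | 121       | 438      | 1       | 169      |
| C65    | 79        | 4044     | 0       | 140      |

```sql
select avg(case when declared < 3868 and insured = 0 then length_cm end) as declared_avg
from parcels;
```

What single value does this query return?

parcel=C53: ✓ → 108
parcel=C94: ✗
parcel=C66: ✗
parcel=C73: ✗
parcel=C36: ✓ → 55
parcel=C49: ✗
parcel=C12: ✗
parcel=C35: ✗
parcel=C55: ✓ → 15
parcel=C70: ✗
parcel=C74: ✓ → 124
parcel=C54: ✗
parcel=C65: ✗
declared_avg = (108 + 55 + 15 + 124) / 4 = 75.5

75.5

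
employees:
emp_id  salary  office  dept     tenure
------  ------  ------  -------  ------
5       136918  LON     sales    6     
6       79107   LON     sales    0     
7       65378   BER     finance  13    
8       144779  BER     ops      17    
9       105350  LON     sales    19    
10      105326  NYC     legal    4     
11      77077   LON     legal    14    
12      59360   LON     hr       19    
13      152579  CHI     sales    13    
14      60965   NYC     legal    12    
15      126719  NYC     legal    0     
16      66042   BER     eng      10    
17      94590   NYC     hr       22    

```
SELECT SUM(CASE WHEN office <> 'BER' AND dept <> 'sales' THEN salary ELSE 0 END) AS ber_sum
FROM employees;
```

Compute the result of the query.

emp_id=5: ✗
emp_id=6: ✗
emp_id=7: ✗
emp_id=8: ✗
emp_id=9: ✗
emp_id=10: ✓ → 105326
emp_id=11: ✓ → 77077
emp_id=12: ✓ → 59360
emp_id=13: ✗
emp_id=14: ✓ → 60965
emp_id=15: ✓ → 126719
emp_id=16: ✗
emp_id=17: ✓ → 94590
ber_sum = 105326 + 77077 + 59360 + 60965 + 126719 + 94590 = 524037

524037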